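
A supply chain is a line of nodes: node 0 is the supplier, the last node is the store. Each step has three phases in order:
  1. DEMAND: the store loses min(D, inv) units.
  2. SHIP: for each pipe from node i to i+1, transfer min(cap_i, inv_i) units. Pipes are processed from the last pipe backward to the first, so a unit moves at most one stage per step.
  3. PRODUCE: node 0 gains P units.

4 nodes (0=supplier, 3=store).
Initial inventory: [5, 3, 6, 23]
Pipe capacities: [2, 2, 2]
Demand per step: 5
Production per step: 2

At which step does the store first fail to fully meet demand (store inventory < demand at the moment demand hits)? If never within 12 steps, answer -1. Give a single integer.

Step 1: demand=5,sold=5 ship[2->3]=2 ship[1->2]=2 ship[0->1]=2 prod=2 -> [5 3 6 20]
Step 2: demand=5,sold=5 ship[2->3]=2 ship[1->2]=2 ship[0->1]=2 prod=2 -> [5 3 6 17]
Step 3: demand=5,sold=5 ship[2->3]=2 ship[1->2]=2 ship[0->1]=2 prod=2 -> [5 3 6 14]
Step 4: demand=5,sold=5 ship[2->3]=2 ship[1->2]=2 ship[0->1]=2 prod=2 -> [5 3 6 11]
Step 5: demand=5,sold=5 ship[2->3]=2 ship[1->2]=2 ship[0->1]=2 prod=2 -> [5 3 6 8]
Step 6: demand=5,sold=5 ship[2->3]=2 ship[1->2]=2 ship[0->1]=2 prod=2 -> [5 3 6 5]
Step 7: demand=5,sold=5 ship[2->3]=2 ship[1->2]=2 ship[0->1]=2 prod=2 -> [5 3 6 2]
Step 8: demand=5,sold=2 ship[2->3]=2 ship[1->2]=2 ship[0->1]=2 prod=2 -> [5 3 6 2]
Step 9: demand=5,sold=2 ship[2->3]=2 ship[1->2]=2 ship[0->1]=2 prod=2 -> [5 3 6 2]
Step 10: demand=5,sold=2 ship[2->3]=2 ship[1->2]=2 ship[0->1]=2 prod=2 -> [5 3 6 2]
Step 11: demand=5,sold=2 ship[2->3]=2 ship[1->2]=2 ship[0->1]=2 prod=2 -> [5 3 6 2]
Step 12: demand=5,sold=2 ship[2->3]=2 ship[1->2]=2 ship[0->1]=2 prod=2 -> [5 3 6 2]
First stockout at step 8

8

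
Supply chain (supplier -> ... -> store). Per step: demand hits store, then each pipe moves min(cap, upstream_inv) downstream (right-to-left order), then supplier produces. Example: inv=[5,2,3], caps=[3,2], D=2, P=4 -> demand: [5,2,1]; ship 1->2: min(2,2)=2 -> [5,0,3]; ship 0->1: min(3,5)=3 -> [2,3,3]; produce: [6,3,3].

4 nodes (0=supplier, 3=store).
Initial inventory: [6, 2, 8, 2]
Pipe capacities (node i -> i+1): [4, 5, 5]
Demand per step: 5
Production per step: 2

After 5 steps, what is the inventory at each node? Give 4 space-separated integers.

Step 1: demand=5,sold=2 ship[2->3]=5 ship[1->2]=2 ship[0->1]=4 prod=2 -> inv=[4 4 5 5]
Step 2: demand=5,sold=5 ship[2->3]=5 ship[1->2]=4 ship[0->1]=4 prod=2 -> inv=[2 4 4 5]
Step 3: demand=5,sold=5 ship[2->3]=4 ship[1->2]=4 ship[0->1]=2 prod=2 -> inv=[2 2 4 4]
Step 4: demand=5,sold=4 ship[2->3]=4 ship[1->2]=2 ship[0->1]=2 prod=2 -> inv=[2 2 2 4]
Step 5: demand=5,sold=4 ship[2->3]=2 ship[1->2]=2 ship[0->1]=2 prod=2 -> inv=[2 2 2 2]

2 2 2 2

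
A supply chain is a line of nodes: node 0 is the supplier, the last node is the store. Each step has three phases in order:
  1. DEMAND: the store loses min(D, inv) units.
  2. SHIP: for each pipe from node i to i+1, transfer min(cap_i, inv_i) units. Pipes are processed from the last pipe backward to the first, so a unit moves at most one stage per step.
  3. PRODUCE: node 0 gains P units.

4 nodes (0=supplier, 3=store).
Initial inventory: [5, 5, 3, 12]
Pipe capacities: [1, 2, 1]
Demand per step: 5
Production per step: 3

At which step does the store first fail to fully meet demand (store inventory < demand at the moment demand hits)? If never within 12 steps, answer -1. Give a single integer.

Step 1: demand=5,sold=5 ship[2->3]=1 ship[1->2]=2 ship[0->1]=1 prod=3 -> [7 4 4 8]
Step 2: demand=5,sold=5 ship[2->3]=1 ship[1->2]=2 ship[0->1]=1 prod=3 -> [9 3 5 4]
Step 3: demand=5,sold=4 ship[2->3]=1 ship[1->2]=2 ship[0->1]=1 prod=3 -> [11 2 6 1]
Step 4: demand=5,sold=1 ship[2->3]=1 ship[1->2]=2 ship[0->1]=1 prod=3 -> [13 1 7 1]
Step 5: demand=5,sold=1 ship[2->3]=1 ship[1->2]=1 ship[0->1]=1 prod=3 -> [15 1 7 1]
Step 6: demand=5,sold=1 ship[2->3]=1 ship[1->2]=1 ship[0->1]=1 prod=3 -> [17 1 7 1]
Step 7: demand=5,sold=1 ship[2->3]=1 ship[1->2]=1 ship[0->1]=1 prod=3 -> [19 1 7 1]
Step 8: demand=5,sold=1 ship[2->3]=1 ship[1->2]=1 ship[0->1]=1 prod=3 -> [21 1 7 1]
Step 9: demand=5,sold=1 ship[2->3]=1 ship[1->2]=1 ship[0->1]=1 prod=3 -> [23 1 7 1]
Step 10: demand=5,sold=1 ship[2->3]=1 ship[1->2]=1 ship[0->1]=1 prod=3 -> [25 1 7 1]
Step 11: demand=5,sold=1 ship[2->3]=1 ship[1->2]=1 ship[0->1]=1 prod=3 -> [27 1 7 1]
Step 12: demand=5,sold=1 ship[2->3]=1 ship[1->2]=1 ship[0->1]=1 prod=3 -> [29 1 7 1]
First stockout at step 3

3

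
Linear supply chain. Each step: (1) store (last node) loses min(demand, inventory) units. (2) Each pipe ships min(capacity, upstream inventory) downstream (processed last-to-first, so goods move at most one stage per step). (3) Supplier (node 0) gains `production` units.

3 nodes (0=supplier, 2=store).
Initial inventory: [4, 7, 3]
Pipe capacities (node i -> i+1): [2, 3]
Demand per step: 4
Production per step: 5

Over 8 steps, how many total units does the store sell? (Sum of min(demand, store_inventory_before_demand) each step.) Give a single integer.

Step 1: sold=3 (running total=3) -> [7 6 3]
Step 2: sold=3 (running total=6) -> [10 5 3]
Step 3: sold=3 (running total=9) -> [13 4 3]
Step 4: sold=3 (running total=12) -> [16 3 3]
Step 5: sold=3 (running total=15) -> [19 2 3]
Step 6: sold=3 (running total=18) -> [22 2 2]
Step 7: sold=2 (running total=20) -> [25 2 2]
Step 8: sold=2 (running total=22) -> [28 2 2]

Answer: 22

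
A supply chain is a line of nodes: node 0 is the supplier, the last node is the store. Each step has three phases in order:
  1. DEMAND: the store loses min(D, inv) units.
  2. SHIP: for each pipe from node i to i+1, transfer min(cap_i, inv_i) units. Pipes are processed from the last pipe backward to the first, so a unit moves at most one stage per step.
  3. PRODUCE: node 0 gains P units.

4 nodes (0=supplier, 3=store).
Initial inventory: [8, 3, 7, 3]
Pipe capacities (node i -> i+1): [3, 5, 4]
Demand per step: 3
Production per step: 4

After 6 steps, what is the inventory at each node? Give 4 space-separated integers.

Step 1: demand=3,sold=3 ship[2->3]=4 ship[1->2]=3 ship[0->1]=3 prod=4 -> inv=[9 3 6 4]
Step 2: demand=3,sold=3 ship[2->3]=4 ship[1->2]=3 ship[0->1]=3 prod=4 -> inv=[10 3 5 5]
Step 3: demand=3,sold=3 ship[2->3]=4 ship[1->2]=3 ship[0->1]=3 prod=4 -> inv=[11 3 4 6]
Step 4: demand=3,sold=3 ship[2->3]=4 ship[1->2]=3 ship[0->1]=3 prod=4 -> inv=[12 3 3 7]
Step 5: demand=3,sold=3 ship[2->3]=3 ship[1->2]=3 ship[0->1]=3 prod=4 -> inv=[13 3 3 7]
Step 6: demand=3,sold=3 ship[2->3]=3 ship[1->2]=3 ship[0->1]=3 prod=4 -> inv=[14 3 3 7]

14 3 3 7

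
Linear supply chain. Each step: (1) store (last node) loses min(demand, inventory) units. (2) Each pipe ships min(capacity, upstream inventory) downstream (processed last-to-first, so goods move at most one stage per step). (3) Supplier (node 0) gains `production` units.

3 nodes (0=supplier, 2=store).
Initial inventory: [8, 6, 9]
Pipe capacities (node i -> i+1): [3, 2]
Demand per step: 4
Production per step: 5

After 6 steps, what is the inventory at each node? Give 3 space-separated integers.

Step 1: demand=4,sold=4 ship[1->2]=2 ship[0->1]=3 prod=5 -> inv=[10 7 7]
Step 2: demand=4,sold=4 ship[1->2]=2 ship[0->1]=3 prod=5 -> inv=[12 8 5]
Step 3: demand=4,sold=4 ship[1->2]=2 ship[0->1]=3 prod=5 -> inv=[14 9 3]
Step 4: demand=4,sold=3 ship[1->2]=2 ship[0->1]=3 prod=5 -> inv=[16 10 2]
Step 5: demand=4,sold=2 ship[1->2]=2 ship[0->1]=3 prod=5 -> inv=[18 11 2]
Step 6: demand=4,sold=2 ship[1->2]=2 ship[0->1]=3 prod=5 -> inv=[20 12 2]

20 12 2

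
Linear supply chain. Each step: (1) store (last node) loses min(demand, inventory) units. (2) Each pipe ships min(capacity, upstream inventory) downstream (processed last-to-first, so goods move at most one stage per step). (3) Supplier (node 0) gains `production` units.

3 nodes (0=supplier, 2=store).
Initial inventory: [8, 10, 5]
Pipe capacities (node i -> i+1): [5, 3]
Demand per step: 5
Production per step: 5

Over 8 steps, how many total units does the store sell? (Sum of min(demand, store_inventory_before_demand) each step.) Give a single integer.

Answer: 26

Derivation:
Step 1: sold=5 (running total=5) -> [8 12 3]
Step 2: sold=3 (running total=8) -> [8 14 3]
Step 3: sold=3 (running total=11) -> [8 16 3]
Step 4: sold=3 (running total=14) -> [8 18 3]
Step 5: sold=3 (running total=17) -> [8 20 3]
Step 6: sold=3 (running total=20) -> [8 22 3]
Step 7: sold=3 (running total=23) -> [8 24 3]
Step 8: sold=3 (running total=26) -> [8 26 3]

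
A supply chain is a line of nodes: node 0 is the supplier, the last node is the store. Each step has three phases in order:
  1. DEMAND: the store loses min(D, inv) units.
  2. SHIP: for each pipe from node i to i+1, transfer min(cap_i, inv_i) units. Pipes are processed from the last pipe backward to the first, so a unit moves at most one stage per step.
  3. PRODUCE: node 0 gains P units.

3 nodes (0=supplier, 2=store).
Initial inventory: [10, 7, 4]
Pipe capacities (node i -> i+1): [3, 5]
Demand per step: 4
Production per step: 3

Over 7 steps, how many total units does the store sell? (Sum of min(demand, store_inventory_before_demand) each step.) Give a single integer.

Answer: 26

Derivation:
Step 1: sold=4 (running total=4) -> [10 5 5]
Step 2: sold=4 (running total=8) -> [10 3 6]
Step 3: sold=4 (running total=12) -> [10 3 5]
Step 4: sold=4 (running total=16) -> [10 3 4]
Step 5: sold=4 (running total=20) -> [10 3 3]
Step 6: sold=3 (running total=23) -> [10 3 3]
Step 7: sold=3 (running total=26) -> [10 3 3]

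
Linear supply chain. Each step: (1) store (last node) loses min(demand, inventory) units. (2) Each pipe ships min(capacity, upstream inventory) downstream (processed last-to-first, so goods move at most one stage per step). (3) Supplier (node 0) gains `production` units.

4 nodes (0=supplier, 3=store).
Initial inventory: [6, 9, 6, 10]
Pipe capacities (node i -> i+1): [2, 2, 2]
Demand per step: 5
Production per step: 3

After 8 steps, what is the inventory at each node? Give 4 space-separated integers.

Step 1: demand=5,sold=5 ship[2->3]=2 ship[1->2]=2 ship[0->1]=2 prod=3 -> inv=[7 9 6 7]
Step 2: demand=5,sold=5 ship[2->3]=2 ship[1->2]=2 ship[0->1]=2 prod=3 -> inv=[8 9 6 4]
Step 3: demand=5,sold=4 ship[2->3]=2 ship[1->2]=2 ship[0->1]=2 prod=3 -> inv=[9 9 6 2]
Step 4: demand=5,sold=2 ship[2->3]=2 ship[1->2]=2 ship[0->1]=2 prod=3 -> inv=[10 9 6 2]
Step 5: demand=5,sold=2 ship[2->3]=2 ship[1->2]=2 ship[0->1]=2 prod=3 -> inv=[11 9 6 2]
Step 6: demand=5,sold=2 ship[2->3]=2 ship[1->2]=2 ship[0->1]=2 prod=3 -> inv=[12 9 6 2]
Step 7: demand=5,sold=2 ship[2->3]=2 ship[1->2]=2 ship[0->1]=2 prod=3 -> inv=[13 9 6 2]
Step 8: demand=5,sold=2 ship[2->3]=2 ship[1->2]=2 ship[0->1]=2 prod=3 -> inv=[14 9 6 2]

14 9 6 2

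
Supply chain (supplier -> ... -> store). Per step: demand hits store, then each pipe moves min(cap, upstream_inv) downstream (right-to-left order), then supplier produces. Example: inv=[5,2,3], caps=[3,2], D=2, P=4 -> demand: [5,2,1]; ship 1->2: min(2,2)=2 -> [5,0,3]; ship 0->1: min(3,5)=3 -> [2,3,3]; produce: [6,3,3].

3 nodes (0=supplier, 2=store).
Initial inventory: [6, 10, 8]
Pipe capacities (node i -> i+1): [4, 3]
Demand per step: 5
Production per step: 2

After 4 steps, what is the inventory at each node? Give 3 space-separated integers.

Step 1: demand=5,sold=5 ship[1->2]=3 ship[0->1]=4 prod=2 -> inv=[4 11 6]
Step 2: demand=5,sold=5 ship[1->2]=3 ship[0->1]=4 prod=2 -> inv=[2 12 4]
Step 3: demand=5,sold=4 ship[1->2]=3 ship[0->1]=2 prod=2 -> inv=[2 11 3]
Step 4: demand=5,sold=3 ship[1->2]=3 ship[0->1]=2 prod=2 -> inv=[2 10 3]

2 10 3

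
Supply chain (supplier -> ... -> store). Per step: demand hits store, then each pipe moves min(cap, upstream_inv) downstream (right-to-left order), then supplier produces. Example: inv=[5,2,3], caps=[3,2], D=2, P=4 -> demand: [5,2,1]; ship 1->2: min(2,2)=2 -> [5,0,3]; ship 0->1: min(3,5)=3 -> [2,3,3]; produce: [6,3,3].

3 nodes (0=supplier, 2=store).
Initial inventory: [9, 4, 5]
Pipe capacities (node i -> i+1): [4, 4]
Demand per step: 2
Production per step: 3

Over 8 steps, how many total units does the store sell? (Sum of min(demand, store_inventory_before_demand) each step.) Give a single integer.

Answer: 16

Derivation:
Step 1: sold=2 (running total=2) -> [8 4 7]
Step 2: sold=2 (running total=4) -> [7 4 9]
Step 3: sold=2 (running total=6) -> [6 4 11]
Step 4: sold=2 (running total=8) -> [5 4 13]
Step 5: sold=2 (running total=10) -> [4 4 15]
Step 6: sold=2 (running total=12) -> [3 4 17]
Step 7: sold=2 (running total=14) -> [3 3 19]
Step 8: sold=2 (running total=16) -> [3 3 20]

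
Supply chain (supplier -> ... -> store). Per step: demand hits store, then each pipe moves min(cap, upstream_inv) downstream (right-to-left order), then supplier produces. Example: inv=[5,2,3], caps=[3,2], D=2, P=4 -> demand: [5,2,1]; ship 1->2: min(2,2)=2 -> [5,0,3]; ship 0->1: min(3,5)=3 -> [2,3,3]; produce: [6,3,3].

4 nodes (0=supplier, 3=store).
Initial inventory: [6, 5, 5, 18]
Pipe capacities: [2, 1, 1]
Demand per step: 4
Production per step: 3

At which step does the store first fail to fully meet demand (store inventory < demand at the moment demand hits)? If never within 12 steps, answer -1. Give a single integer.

Step 1: demand=4,sold=4 ship[2->3]=1 ship[1->2]=1 ship[0->1]=2 prod=3 -> [7 6 5 15]
Step 2: demand=4,sold=4 ship[2->3]=1 ship[1->2]=1 ship[0->1]=2 prod=3 -> [8 7 5 12]
Step 3: demand=4,sold=4 ship[2->3]=1 ship[1->2]=1 ship[0->1]=2 prod=3 -> [9 8 5 9]
Step 4: demand=4,sold=4 ship[2->3]=1 ship[1->2]=1 ship[0->1]=2 prod=3 -> [10 9 5 6]
Step 5: demand=4,sold=4 ship[2->3]=1 ship[1->2]=1 ship[0->1]=2 prod=3 -> [11 10 5 3]
Step 6: demand=4,sold=3 ship[2->3]=1 ship[1->2]=1 ship[0->1]=2 prod=3 -> [12 11 5 1]
Step 7: demand=4,sold=1 ship[2->3]=1 ship[1->2]=1 ship[0->1]=2 prod=3 -> [13 12 5 1]
Step 8: demand=4,sold=1 ship[2->3]=1 ship[1->2]=1 ship[0->1]=2 prod=3 -> [14 13 5 1]
Step 9: demand=4,sold=1 ship[2->3]=1 ship[1->2]=1 ship[0->1]=2 prod=3 -> [15 14 5 1]
Step 10: demand=4,sold=1 ship[2->3]=1 ship[1->2]=1 ship[0->1]=2 prod=3 -> [16 15 5 1]
Step 11: demand=4,sold=1 ship[2->3]=1 ship[1->2]=1 ship[0->1]=2 prod=3 -> [17 16 5 1]
Step 12: demand=4,sold=1 ship[2->3]=1 ship[1->2]=1 ship[0->1]=2 prod=3 -> [18 17 5 1]
First stockout at step 6

6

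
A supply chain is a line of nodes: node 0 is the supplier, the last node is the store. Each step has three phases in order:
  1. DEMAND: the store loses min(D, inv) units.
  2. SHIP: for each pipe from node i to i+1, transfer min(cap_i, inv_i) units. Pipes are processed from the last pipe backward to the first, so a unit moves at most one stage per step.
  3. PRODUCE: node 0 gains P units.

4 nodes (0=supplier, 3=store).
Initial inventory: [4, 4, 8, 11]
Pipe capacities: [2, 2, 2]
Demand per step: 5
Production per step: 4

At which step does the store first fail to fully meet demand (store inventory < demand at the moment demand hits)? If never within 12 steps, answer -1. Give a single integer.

Step 1: demand=5,sold=5 ship[2->3]=2 ship[1->2]=2 ship[0->1]=2 prod=4 -> [6 4 8 8]
Step 2: demand=5,sold=5 ship[2->3]=2 ship[1->2]=2 ship[0->1]=2 prod=4 -> [8 4 8 5]
Step 3: demand=5,sold=5 ship[2->3]=2 ship[1->2]=2 ship[0->1]=2 prod=4 -> [10 4 8 2]
Step 4: demand=5,sold=2 ship[2->3]=2 ship[1->2]=2 ship[0->1]=2 prod=4 -> [12 4 8 2]
Step 5: demand=5,sold=2 ship[2->3]=2 ship[1->2]=2 ship[0->1]=2 prod=4 -> [14 4 8 2]
Step 6: demand=5,sold=2 ship[2->3]=2 ship[1->2]=2 ship[0->1]=2 prod=4 -> [16 4 8 2]
Step 7: demand=5,sold=2 ship[2->3]=2 ship[1->2]=2 ship[0->1]=2 prod=4 -> [18 4 8 2]
Step 8: demand=5,sold=2 ship[2->3]=2 ship[1->2]=2 ship[0->1]=2 prod=4 -> [20 4 8 2]
Step 9: demand=5,sold=2 ship[2->3]=2 ship[1->2]=2 ship[0->1]=2 prod=4 -> [22 4 8 2]
Step 10: demand=5,sold=2 ship[2->3]=2 ship[1->2]=2 ship[0->1]=2 prod=4 -> [24 4 8 2]
Step 11: demand=5,sold=2 ship[2->3]=2 ship[1->2]=2 ship[0->1]=2 prod=4 -> [26 4 8 2]
Step 12: demand=5,sold=2 ship[2->3]=2 ship[1->2]=2 ship[0->1]=2 prod=4 -> [28 4 8 2]
First stockout at step 4

4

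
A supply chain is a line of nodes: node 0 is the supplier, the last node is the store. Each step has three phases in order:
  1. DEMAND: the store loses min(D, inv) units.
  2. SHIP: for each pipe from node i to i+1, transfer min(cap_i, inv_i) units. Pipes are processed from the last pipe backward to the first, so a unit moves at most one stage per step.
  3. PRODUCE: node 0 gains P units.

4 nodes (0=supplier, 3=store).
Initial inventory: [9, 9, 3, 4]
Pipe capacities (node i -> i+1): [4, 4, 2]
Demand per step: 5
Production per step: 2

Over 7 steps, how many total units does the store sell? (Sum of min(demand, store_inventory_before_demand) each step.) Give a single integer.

Step 1: sold=4 (running total=4) -> [7 9 5 2]
Step 2: sold=2 (running total=6) -> [5 9 7 2]
Step 3: sold=2 (running total=8) -> [3 9 9 2]
Step 4: sold=2 (running total=10) -> [2 8 11 2]
Step 5: sold=2 (running total=12) -> [2 6 13 2]
Step 6: sold=2 (running total=14) -> [2 4 15 2]
Step 7: sold=2 (running total=16) -> [2 2 17 2]

Answer: 16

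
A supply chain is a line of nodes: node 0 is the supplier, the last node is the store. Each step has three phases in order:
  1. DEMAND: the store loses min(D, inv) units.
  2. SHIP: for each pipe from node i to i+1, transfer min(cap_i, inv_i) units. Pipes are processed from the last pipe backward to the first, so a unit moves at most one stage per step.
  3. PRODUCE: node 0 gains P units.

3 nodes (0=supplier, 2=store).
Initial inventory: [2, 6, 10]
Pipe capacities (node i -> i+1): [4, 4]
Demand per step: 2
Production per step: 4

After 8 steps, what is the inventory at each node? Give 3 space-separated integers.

Step 1: demand=2,sold=2 ship[1->2]=4 ship[0->1]=2 prod=4 -> inv=[4 4 12]
Step 2: demand=2,sold=2 ship[1->2]=4 ship[0->1]=4 prod=4 -> inv=[4 4 14]
Step 3: demand=2,sold=2 ship[1->2]=4 ship[0->1]=4 prod=4 -> inv=[4 4 16]
Step 4: demand=2,sold=2 ship[1->2]=4 ship[0->1]=4 prod=4 -> inv=[4 4 18]
Step 5: demand=2,sold=2 ship[1->2]=4 ship[0->1]=4 prod=4 -> inv=[4 4 20]
Step 6: demand=2,sold=2 ship[1->2]=4 ship[0->1]=4 prod=4 -> inv=[4 4 22]
Step 7: demand=2,sold=2 ship[1->2]=4 ship[0->1]=4 prod=4 -> inv=[4 4 24]
Step 8: demand=2,sold=2 ship[1->2]=4 ship[0->1]=4 prod=4 -> inv=[4 4 26]

4 4 26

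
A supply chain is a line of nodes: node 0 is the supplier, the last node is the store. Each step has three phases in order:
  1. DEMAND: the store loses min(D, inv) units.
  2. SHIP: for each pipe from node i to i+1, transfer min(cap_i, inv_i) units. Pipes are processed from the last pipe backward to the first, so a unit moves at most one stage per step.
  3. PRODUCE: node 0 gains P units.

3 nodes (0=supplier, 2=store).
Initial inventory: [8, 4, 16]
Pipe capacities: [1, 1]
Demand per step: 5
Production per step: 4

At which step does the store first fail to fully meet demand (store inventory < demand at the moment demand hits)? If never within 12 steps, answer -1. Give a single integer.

Step 1: demand=5,sold=5 ship[1->2]=1 ship[0->1]=1 prod=4 -> [11 4 12]
Step 2: demand=5,sold=5 ship[1->2]=1 ship[0->1]=1 prod=4 -> [14 4 8]
Step 3: demand=5,sold=5 ship[1->2]=1 ship[0->1]=1 prod=4 -> [17 4 4]
Step 4: demand=5,sold=4 ship[1->2]=1 ship[0->1]=1 prod=4 -> [20 4 1]
Step 5: demand=5,sold=1 ship[1->2]=1 ship[0->1]=1 prod=4 -> [23 4 1]
Step 6: demand=5,sold=1 ship[1->2]=1 ship[0->1]=1 prod=4 -> [26 4 1]
Step 7: demand=5,sold=1 ship[1->2]=1 ship[0->1]=1 prod=4 -> [29 4 1]
Step 8: demand=5,sold=1 ship[1->2]=1 ship[0->1]=1 prod=4 -> [32 4 1]
Step 9: demand=5,sold=1 ship[1->2]=1 ship[0->1]=1 prod=4 -> [35 4 1]
Step 10: demand=5,sold=1 ship[1->2]=1 ship[0->1]=1 prod=4 -> [38 4 1]
Step 11: demand=5,sold=1 ship[1->2]=1 ship[0->1]=1 prod=4 -> [41 4 1]
Step 12: demand=5,sold=1 ship[1->2]=1 ship[0->1]=1 prod=4 -> [44 4 1]
First stockout at step 4

4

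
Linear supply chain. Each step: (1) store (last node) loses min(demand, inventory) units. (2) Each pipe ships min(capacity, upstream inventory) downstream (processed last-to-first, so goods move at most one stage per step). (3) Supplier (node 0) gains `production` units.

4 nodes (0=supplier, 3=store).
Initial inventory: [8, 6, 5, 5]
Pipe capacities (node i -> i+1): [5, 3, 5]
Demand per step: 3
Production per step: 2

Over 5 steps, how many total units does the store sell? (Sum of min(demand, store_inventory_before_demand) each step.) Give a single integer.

Step 1: sold=3 (running total=3) -> [5 8 3 7]
Step 2: sold=3 (running total=6) -> [2 10 3 7]
Step 3: sold=3 (running total=9) -> [2 9 3 7]
Step 4: sold=3 (running total=12) -> [2 8 3 7]
Step 5: sold=3 (running total=15) -> [2 7 3 7]

Answer: 15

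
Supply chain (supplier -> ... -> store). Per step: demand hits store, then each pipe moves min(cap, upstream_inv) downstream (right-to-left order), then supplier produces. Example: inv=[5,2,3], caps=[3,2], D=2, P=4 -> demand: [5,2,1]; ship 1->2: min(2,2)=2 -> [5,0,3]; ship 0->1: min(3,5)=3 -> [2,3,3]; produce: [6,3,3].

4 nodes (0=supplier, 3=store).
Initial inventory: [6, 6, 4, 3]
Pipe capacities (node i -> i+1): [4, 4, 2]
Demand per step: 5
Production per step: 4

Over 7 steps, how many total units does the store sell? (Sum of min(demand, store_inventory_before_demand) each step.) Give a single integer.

Step 1: sold=3 (running total=3) -> [6 6 6 2]
Step 2: sold=2 (running total=5) -> [6 6 8 2]
Step 3: sold=2 (running total=7) -> [6 6 10 2]
Step 4: sold=2 (running total=9) -> [6 6 12 2]
Step 5: sold=2 (running total=11) -> [6 6 14 2]
Step 6: sold=2 (running total=13) -> [6 6 16 2]
Step 7: sold=2 (running total=15) -> [6 6 18 2]

Answer: 15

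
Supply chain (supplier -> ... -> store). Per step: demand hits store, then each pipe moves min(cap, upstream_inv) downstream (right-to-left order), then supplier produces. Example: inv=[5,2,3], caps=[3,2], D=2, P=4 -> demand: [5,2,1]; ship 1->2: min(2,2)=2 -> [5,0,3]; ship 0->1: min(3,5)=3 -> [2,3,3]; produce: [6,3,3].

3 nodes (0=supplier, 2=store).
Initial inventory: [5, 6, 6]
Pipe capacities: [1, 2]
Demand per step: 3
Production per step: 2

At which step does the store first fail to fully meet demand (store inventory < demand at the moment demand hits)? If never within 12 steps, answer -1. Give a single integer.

Step 1: demand=3,sold=3 ship[1->2]=2 ship[0->1]=1 prod=2 -> [6 5 5]
Step 2: demand=3,sold=3 ship[1->2]=2 ship[0->1]=1 prod=2 -> [7 4 4]
Step 3: demand=3,sold=3 ship[1->2]=2 ship[0->1]=1 prod=2 -> [8 3 3]
Step 4: demand=3,sold=3 ship[1->2]=2 ship[0->1]=1 prod=2 -> [9 2 2]
Step 5: demand=3,sold=2 ship[1->2]=2 ship[0->1]=1 prod=2 -> [10 1 2]
Step 6: demand=3,sold=2 ship[1->2]=1 ship[0->1]=1 prod=2 -> [11 1 1]
Step 7: demand=3,sold=1 ship[1->2]=1 ship[0->1]=1 prod=2 -> [12 1 1]
Step 8: demand=3,sold=1 ship[1->2]=1 ship[0->1]=1 prod=2 -> [13 1 1]
Step 9: demand=3,sold=1 ship[1->2]=1 ship[0->1]=1 prod=2 -> [14 1 1]
Step 10: demand=3,sold=1 ship[1->2]=1 ship[0->1]=1 prod=2 -> [15 1 1]
Step 11: demand=3,sold=1 ship[1->2]=1 ship[0->1]=1 prod=2 -> [16 1 1]
Step 12: demand=3,sold=1 ship[1->2]=1 ship[0->1]=1 prod=2 -> [17 1 1]
First stockout at step 5

5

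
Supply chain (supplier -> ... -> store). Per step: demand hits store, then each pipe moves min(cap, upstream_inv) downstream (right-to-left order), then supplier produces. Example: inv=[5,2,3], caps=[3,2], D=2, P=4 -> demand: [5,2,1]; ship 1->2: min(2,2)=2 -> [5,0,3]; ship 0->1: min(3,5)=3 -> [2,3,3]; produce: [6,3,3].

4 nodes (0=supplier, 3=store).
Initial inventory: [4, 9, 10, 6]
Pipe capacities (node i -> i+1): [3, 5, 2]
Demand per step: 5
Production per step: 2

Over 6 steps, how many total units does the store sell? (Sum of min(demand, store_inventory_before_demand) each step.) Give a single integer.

Step 1: sold=5 (running total=5) -> [3 7 13 3]
Step 2: sold=3 (running total=8) -> [2 5 16 2]
Step 3: sold=2 (running total=10) -> [2 2 19 2]
Step 4: sold=2 (running total=12) -> [2 2 19 2]
Step 5: sold=2 (running total=14) -> [2 2 19 2]
Step 6: sold=2 (running total=16) -> [2 2 19 2]

Answer: 16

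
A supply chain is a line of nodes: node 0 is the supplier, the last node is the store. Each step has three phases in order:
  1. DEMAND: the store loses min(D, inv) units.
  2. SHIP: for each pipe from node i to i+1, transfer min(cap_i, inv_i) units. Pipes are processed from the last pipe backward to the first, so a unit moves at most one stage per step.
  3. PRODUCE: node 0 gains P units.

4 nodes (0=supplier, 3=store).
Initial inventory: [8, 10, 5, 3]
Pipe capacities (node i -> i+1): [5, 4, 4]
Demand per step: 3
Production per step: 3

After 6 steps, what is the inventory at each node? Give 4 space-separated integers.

Step 1: demand=3,sold=3 ship[2->3]=4 ship[1->2]=4 ship[0->1]=5 prod=3 -> inv=[6 11 5 4]
Step 2: demand=3,sold=3 ship[2->3]=4 ship[1->2]=4 ship[0->1]=5 prod=3 -> inv=[4 12 5 5]
Step 3: demand=3,sold=3 ship[2->3]=4 ship[1->2]=4 ship[0->1]=4 prod=3 -> inv=[3 12 5 6]
Step 4: demand=3,sold=3 ship[2->3]=4 ship[1->2]=4 ship[0->1]=3 prod=3 -> inv=[3 11 5 7]
Step 5: demand=3,sold=3 ship[2->3]=4 ship[1->2]=4 ship[0->1]=3 prod=3 -> inv=[3 10 5 8]
Step 6: demand=3,sold=3 ship[2->3]=4 ship[1->2]=4 ship[0->1]=3 prod=3 -> inv=[3 9 5 9]

3 9 5 9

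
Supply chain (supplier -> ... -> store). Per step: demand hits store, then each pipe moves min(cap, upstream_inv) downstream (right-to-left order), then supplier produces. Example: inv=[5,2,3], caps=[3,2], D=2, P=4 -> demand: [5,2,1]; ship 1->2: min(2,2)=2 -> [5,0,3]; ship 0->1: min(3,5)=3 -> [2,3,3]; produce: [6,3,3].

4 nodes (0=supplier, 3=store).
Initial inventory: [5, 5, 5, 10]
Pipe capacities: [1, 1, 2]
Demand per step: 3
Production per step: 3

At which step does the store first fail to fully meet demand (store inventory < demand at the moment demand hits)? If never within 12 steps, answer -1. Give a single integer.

Step 1: demand=3,sold=3 ship[2->3]=2 ship[1->2]=1 ship[0->1]=1 prod=3 -> [7 5 4 9]
Step 2: demand=3,sold=3 ship[2->3]=2 ship[1->2]=1 ship[0->1]=1 prod=3 -> [9 5 3 8]
Step 3: demand=3,sold=3 ship[2->3]=2 ship[1->2]=1 ship[0->1]=1 prod=3 -> [11 5 2 7]
Step 4: demand=3,sold=3 ship[2->3]=2 ship[1->2]=1 ship[0->1]=1 prod=3 -> [13 5 1 6]
Step 5: demand=3,sold=3 ship[2->3]=1 ship[1->2]=1 ship[0->1]=1 prod=3 -> [15 5 1 4]
Step 6: demand=3,sold=3 ship[2->3]=1 ship[1->2]=1 ship[0->1]=1 prod=3 -> [17 5 1 2]
Step 7: demand=3,sold=2 ship[2->3]=1 ship[1->2]=1 ship[0->1]=1 prod=3 -> [19 5 1 1]
Step 8: demand=3,sold=1 ship[2->3]=1 ship[1->2]=1 ship[0->1]=1 prod=3 -> [21 5 1 1]
Step 9: demand=3,sold=1 ship[2->3]=1 ship[1->2]=1 ship[0->1]=1 prod=3 -> [23 5 1 1]
Step 10: demand=3,sold=1 ship[2->3]=1 ship[1->2]=1 ship[0->1]=1 prod=3 -> [25 5 1 1]
Step 11: demand=3,sold=1 ship[2->3]=1 ship[1->2]=1 ship[0->1]=1 prod=3 -> [27 5 1 1]
Step 12: demand=3,sold=1 ship[2->3]=1 ship[1->2]=1 ship[0->1]=1 prod=3 -> [29 5 1 1]
First stockout at step 7

7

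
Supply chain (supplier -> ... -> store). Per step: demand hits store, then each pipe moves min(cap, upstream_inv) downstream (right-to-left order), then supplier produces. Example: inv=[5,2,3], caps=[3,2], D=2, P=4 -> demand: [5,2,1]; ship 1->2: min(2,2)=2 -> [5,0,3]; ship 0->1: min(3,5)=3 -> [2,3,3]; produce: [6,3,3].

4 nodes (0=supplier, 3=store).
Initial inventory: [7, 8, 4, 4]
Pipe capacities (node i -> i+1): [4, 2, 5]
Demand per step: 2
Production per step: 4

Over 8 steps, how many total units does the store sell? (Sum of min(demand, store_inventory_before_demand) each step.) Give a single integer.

Answer: 16

Derivation:
Step 1: sold=2 (running total=2) -> [7 10 2 6]
Step 2: sold=2 (running total=4) -> [7 12 2 6]
Step 3: sold=2 (running total=6) -> [7 14 2 6]
Step 4: sold=2 (running total=8) -> [7 16 2 6]
Step 5: sold=2 (running total=10) -> [7 18 2 6]
Step 6: sold=2 (running total=12) -> [7 20 2 6]
Step 7: sold=2 (running total=14) -> [7 22 2 6]
Step 8: sold=2 (running total=16) -> [7 24 2 6]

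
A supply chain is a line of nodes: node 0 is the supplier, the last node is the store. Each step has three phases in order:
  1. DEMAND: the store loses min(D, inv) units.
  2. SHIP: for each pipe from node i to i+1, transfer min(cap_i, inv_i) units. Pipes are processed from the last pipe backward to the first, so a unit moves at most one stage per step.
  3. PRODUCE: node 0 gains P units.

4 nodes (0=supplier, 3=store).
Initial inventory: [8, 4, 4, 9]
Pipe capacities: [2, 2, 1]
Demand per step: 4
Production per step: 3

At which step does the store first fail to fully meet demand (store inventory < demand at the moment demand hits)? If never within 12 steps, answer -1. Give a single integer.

Step 1: demand=4,sold=4 ship[2->3]=1 ship[1->2]=2 ship[0->1]=2 prod=3 -> [9 4 5 6]
Step 2: demand=4,sold=4 ship[2->3]=1 ship[1->2]=2 ship[0->1]=2 prod=3 -> [10 4 6 3]
Step 3: demand=4,sold=3 ship[2->3]=1 ship[1->2]=2 ship[0->1]=2 prod=3 -> [11 4 7 1]
Step 4: demand=4,sold=1 ship[2->3]=1 ship[1->2]=2 ship[0->1]=2 prod=3 -> [12 4 8 1]
Step 5: demand=4,sold=1 ship[2->3]=1 ship[1->2]=2 ship[0->1]=2 prod=3 -> [13 4 9 1]
Step 6: demand=4,sold=1 ship[2->3]=1 ship[1->2]=2 ship[0->1]=2 prod=3 -> [14 4 10 1]
Step 7: demand=4,sold=1 ship[2->3]=1 ship[1->2]=2 ship[0->1]=2 prod=3 -> [15 4 11 1]
Step 8: demand=4,sold=1 ship[2->3]=1 ship[1->2]=2 ship[0->1]=2 prod=3 -> [16 4 12 1]
Step 9: demand=4,sold=1 ship[2->3]=1 ship[1->2]=2 ship[0->1]=2 prod=3 -> [17 4 13 1]
Step 10: demand=4,sold=1 ship[2->3]=1 ship[1->2]=2 ship[0->1]=2 prod=3 -> [18 4 14 1]
Step 11: demand=4,sold=1 ship[2->3]=1 ship[1->2]=2 ship[0->1]=2 prod=3 -> [19 4 15 1]
Step 12: demand=4,sold=1 ship[2->3]=1 ship[1->2]=2 ship[0->1]=2 prod=3 -> [20 4 16 1]
First stockout at step 3

3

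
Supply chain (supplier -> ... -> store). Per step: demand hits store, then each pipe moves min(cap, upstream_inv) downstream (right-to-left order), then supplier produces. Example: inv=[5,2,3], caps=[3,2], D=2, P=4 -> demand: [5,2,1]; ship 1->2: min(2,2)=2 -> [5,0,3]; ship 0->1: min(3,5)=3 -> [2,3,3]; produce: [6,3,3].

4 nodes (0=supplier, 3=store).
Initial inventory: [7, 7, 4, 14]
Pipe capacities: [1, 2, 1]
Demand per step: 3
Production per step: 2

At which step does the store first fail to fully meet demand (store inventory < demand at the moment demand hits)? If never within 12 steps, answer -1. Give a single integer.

Step 1: demand=3,sold=3 ship[2->3]=1 ship[1->2]=2 ship[0->1]=1 prod=2 -> [8 6 5 12]
Step 2: demand=3,sold=3 ship[2->3]=1 ship[1->2]=2 ship[0->1]=1 prod=2 -> [9 5 6 10]
Step 3: demand=3,sold=3 ship[2->3]=1 ship[1->2]=2 ship[0->1]=1 prod=2 -> [10 4 7 8]
Step 4: demand=3,sold=3 ship[2->3]=1 ship[1->2]=2 ship[0->1]=1 prod=2 -> [11 3 8 6]
Step 5: demand=3,sold=3 ship[2->3]=1 ship[1->2]=2 ship[0->1]=1 prod=2 -> [12 2 9 4]
Step 6: demand=3,sold=3 ship[2->3]=1 ship[1->2]=2 ship[0->1]=1 prod=2 -> [13 1 10 2]
Step 7: demand=3,sold=2 ship[2->3]=1 ship[1->2]=1 ship[0->1]=1 prod=2 -> [14 1 10 1]
Step 8: demand=3,sold=1 ship[2->3]=1 ship[1->2]=1 ship[0->1]=1 prod=2 -> [15 1 10 1]
Step 9: demand=3,sold=1 ship[2->3]=1 ship[1->2]=1 ship[0->1]=1 prod=2 -> [16 1 10 1]
Step 10: demand=3,sold=1 ship[2->3]=1 ship[1->2]=1 ship[0->1]=1 prod=2 -> [17 1 10 1]
Step 11: demand=3,sold=1 ship[2->3]=1 ship[1->2]=1 ship[0->1]=1 prod=2 -> [18 1 10 1]
Step 12: demand=3,sold=1 ship[2->3]=1 ship[1->2]=1 ship[0->1]=1 prod=2 -> [19 1 10 1]
First stockout at step 7

7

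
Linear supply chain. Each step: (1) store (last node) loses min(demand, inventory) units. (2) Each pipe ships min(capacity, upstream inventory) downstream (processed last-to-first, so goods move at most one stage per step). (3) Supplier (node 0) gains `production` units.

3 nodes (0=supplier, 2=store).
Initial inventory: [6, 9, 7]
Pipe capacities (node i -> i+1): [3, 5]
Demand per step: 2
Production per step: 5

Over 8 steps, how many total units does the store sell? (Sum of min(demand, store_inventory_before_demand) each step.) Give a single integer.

Answer: 16

Derivation:
Step 1: sold=2 (running total=2) -> [8 7 10]
Step 2: sold=2 (running total=4) -> [10 5 13]
Step 3: sold=2 (running total=6) -> [12 3 16]
Step 4: sold=2 (running total=8) -> [14 3 17]
Step 5: sold=2 (running total=10) -> [16 3 18]
Step 6: sold=2 (running total=12) -> [18 3 19]
Step 7: sold=2 (running total=14) -> [20 3 20]
Step 8: sold=2 (running total=16) -> [22 3 21]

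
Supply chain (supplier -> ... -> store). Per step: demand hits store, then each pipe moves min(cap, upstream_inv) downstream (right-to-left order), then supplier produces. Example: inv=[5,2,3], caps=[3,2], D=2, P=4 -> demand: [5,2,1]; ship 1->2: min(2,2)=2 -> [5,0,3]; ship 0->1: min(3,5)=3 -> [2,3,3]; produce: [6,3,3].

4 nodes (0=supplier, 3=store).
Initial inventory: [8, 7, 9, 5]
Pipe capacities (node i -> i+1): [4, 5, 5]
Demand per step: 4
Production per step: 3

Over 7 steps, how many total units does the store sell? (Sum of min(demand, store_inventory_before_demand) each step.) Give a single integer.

Step 1: sold=4 (running total=4) -> [7 6 9 6]
Step 2: sold=4 (running total=8) -> [6 5 9 7]
Step 3: sold=4 (running total=12) -> [5 4 9 8]
Step 4: sold=4 (running total=16) -> [4 4 8 9]
Step 5: sold=4 (running total=20) -> [3 4 7 10]
Step 6: sold=4 (running total=24) -> [3 3 6 11]
Step 7: sold=4 (running total=28) -> [3 3 4 12]

Answer: 28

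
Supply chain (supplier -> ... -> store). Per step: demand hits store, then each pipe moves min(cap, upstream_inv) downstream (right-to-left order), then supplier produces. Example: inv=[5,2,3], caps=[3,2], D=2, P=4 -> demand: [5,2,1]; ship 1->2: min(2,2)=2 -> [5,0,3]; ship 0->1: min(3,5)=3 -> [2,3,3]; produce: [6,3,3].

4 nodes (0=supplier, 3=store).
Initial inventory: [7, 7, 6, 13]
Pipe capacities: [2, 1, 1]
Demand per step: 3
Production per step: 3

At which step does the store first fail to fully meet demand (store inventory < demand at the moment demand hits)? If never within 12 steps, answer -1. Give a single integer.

Step 1: demand=3,sold=3 ship[2->3]=1 ship[1->2]=1 ship[0->1]=2 prod=3 -> [8 8 6 11]
Step 2: demand=3,sold=3 ship[2->3]=1 ship[1->2]=1 ship[0->1]=2 prod=3 -> [9 9 6 9]
Step 3: demand=3,sold=3 ship[2->3]=1 ship[1->2]=1 ship[0->1]=2 prod=3 -> [10 10 6 7]
Step 4: demand=3,sold=3 ship[2->3]=1 ship[1->2]=1 ship[0->1]=2 prod=3 -> [11 11 6 5]
Step 5: demand=3,sold=3 ship[2->3]=1 ship[1->2]=1 ship[0->1]=2 prod=3 -> [12 12 6 3]
Step 6: demand=3,sold=3 ship[2->3]=1 ship[1->2]=1 ship[0->1]=2 prod=3 -> [13 13 6 1]
Step 7: demand=3,sold=1 ship[2->3]=1 ship[1->2]=1 ship[0->1]=2 prod=3 -> [14 14 6 1]
Step 8: demand=3,sold=1 ship[2->3]=1 ship[1->2]=1 ship[0->1]=2 prod=3 -> [15 15 6 1]
Step 9: demand=3,sold=1 ship[2->3]=1 ship[1->2]=1 ship[0->1]=2 prod=3 -> [16 16 6 1]
Step 10: demand=3,sold=1 ship[2->3]=1 ship[1->2]=1 ship[0->1]=2 prod=3 -> [17 17 6 1]
Step 11: demand=3,sold=1 ship[2->3]=1 ship[1->2]=1 ship[0->1]=2 prod=3 -> [18 18 6 1]
Step 12: demand=3,sold=1 ship[2->3]=1 ship[1->2]=1 ship[0->1]=2 prod=3 -> [19 19 6 1]
First stockout at step 7

7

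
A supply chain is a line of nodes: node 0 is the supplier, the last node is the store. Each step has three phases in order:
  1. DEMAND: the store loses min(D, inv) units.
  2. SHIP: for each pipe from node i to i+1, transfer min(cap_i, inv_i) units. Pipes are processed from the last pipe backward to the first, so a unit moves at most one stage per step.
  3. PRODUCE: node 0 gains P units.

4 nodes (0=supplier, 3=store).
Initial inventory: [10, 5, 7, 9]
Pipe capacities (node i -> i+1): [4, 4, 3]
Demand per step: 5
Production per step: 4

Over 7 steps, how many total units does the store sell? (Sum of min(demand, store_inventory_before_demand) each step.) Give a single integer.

Answer: 27

Derivation:
Step 1: sold=5 (running total=5) -> [10 5 8 7]
Step 2: sold=5 (running total=10) -> [10 5 9 5]
Step 3: sold=5 (running total=15) -> [10 5 10 3]
Step 4: sold=3 (running total=18) -> [10 5 11 3]
Step 5: sold=3 (running total=21) -> [10 5 12 3]
Step 6: sold=3 (running total=24) -> [10 5 13 3]
Step 7: sold=3 (running total=27) -> [10 5 14 3]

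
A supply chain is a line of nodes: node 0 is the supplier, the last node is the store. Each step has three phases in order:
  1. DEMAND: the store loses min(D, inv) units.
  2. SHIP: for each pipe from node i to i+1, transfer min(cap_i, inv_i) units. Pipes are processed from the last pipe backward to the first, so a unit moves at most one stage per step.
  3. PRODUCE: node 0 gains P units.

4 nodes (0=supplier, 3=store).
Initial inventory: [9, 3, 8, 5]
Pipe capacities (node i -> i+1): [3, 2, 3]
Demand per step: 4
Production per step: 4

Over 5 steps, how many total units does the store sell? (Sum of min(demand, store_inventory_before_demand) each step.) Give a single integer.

Answer: 17

Derivation:
Step 1: sold=4 (running total=4) -> [10 4 7 4]
Step 2: sold=4 (running total=8) -> [11 5 6 3]
Step 3: sold=3 (running total=11) -> [12 6 5 3]
Step 4: sold=3 (running total=14) -> [13 7 4 3]
Step 5: sold=3 (running total=17) -> [14 8 3 3]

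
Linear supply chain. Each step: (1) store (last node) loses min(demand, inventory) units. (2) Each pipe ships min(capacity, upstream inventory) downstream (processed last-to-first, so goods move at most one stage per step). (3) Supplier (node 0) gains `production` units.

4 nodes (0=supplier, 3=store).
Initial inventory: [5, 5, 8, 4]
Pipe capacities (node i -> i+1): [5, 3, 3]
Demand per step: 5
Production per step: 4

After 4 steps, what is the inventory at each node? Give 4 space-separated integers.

Step 1: demand=5,sold=4 ship[2->3]=3 ship[1->2]=3 ship[0->1]=5 prod=4 -> inv=[4 7 8 3]
Step 2: demand=5,sold=3 ship[2->3]=3 ship[1->2]=3 ship[0->1]=4 prod=4 -> inv=[4 8 8 3]
Step 3: demand=5,sold=3 ship[2->3]=3 ship[1->2]=3 ship[0->1]=4 prod=4 -> inv=[4 9 8 3]
Step 4: demand=5,sold=3 ship[2->3]=3 ship[1->2]=3 ship[0->1]=4 prod=4 -> inv=[4 10 8 3]

4 10 8 3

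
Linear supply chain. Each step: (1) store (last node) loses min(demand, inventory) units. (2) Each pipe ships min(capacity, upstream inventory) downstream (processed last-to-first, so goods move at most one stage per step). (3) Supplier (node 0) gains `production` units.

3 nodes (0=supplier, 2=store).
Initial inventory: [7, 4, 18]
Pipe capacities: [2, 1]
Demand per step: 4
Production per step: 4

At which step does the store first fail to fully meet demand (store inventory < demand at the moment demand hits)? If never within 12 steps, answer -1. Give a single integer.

Step 1: demand=4,sold=4 ship[1->2]=1 ship[0->1]=2 prod=4 -> [9 5 15]
Step 2: demand=4,sold=4 ship[1->2]=1 ship[0->1]=2 prod=4 -> [11 6 12]
Step 3: demand=4,sold=4 ship[1->2]=1 ship[0->1]=2 prod=4 -> [13 7 9]
Step 4: demand=4,sold=4 ship[1->2]=1 ship[0->1]=2 prod=4 -> [15 8 6]
Step 5: demand=4,sold=4 ship[1->2]=1 ship[0->1]=2 prod=4 -> [17 9 3]
Step 6: demand=4,sold=3 ship[1->2]=1 ship[0->1]=2 prod=4 -> [19 10 1]
Step 7: demand=4,sold=1 ship[1->2]=1 ship[0->1]=2 prod=4 -> [21 11 1]
Step 8: demand=4,sold=1 ship[1->2]=1 ship[0->1]=2 prod=4 -> [23 12 1]
Step 9: demand=4,sold=1 ship[1->2]=1 ship[0->1]=2 prod=4 -> [25 13 1]
Step 10: demand=4,sold=1 ship[1->2]=1 ship[0->1]=2 prod=4 -> [27 14 1]
Step 11: demand=4,sold=1 ship[1->2]=1 ship[0->1]=2 prod=4 -> [29 15 1]
Step 12: demand=4,sold=1 ship[1->2]=1 ship[0->1]=2 prod=4 -> [31 16 1]
First stockout at step 6

6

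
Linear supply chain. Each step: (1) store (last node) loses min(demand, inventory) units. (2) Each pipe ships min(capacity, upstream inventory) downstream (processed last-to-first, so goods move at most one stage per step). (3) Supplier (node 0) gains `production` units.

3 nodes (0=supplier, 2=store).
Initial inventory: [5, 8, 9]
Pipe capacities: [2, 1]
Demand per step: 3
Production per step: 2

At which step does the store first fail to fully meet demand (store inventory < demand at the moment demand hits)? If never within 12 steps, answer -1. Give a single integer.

Step 1: demand=3,sold=3 ship[1->2]=1 ship[0->1]=2 prod=2 -> [5 9 7]
Step 2: demand=3,sold=3 ship[1->2]=1 ship[0->1]=2 prod=2 -> [5 10 5]
Step 3: demand=3,sold=3 ship[1->2]=1 ship[0->1]=2 prod=2 -> [5 11 3]
Step 4: demand=3,sold=3 ship[1->2]=1 ship[0->1]=2 prod=2 -> [5 12 1]
Step 5: demand=3,sold=1 ship[1->2]=1 ship[0->1]=2 prod=2 -> [5 13 1]
Step 6: demand=3,sold=1 ship[1->2]=1 ship[0->1]=2 prod=2 -> [5 14 1]
Step 7: demand=3,sold=1 ship[1->2]=1 ship[0->1]=2 prod=2 -> [5 15 1]
Step 8: demand=3,sold=1 ship[1->2]=1 ship[0->1]=2 prod=2 -> [5 16 1]
Step 9: demand=3,sold=1 ship[1->2]=1 ship[0->1]=2 prod=2 -> [5 17 1]
Step 10: demand=3,sold=1 ship[1->2]=1 ship[0->1]=2 prod=2 -> [5 18 1]
Step 11: demand=3,sold=1 ship[1->2]=1 ship[0->1]=2 prod=2 -> [5 19 1]
Step 12: demand=3,sold=1 ship[1->2]=1 ship[0->1]=2 prod=2 -> [5 20 1]
First stockout at step 5

5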